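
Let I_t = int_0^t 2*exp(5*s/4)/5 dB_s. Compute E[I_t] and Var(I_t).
E[I_t] = 0; Var(I_t) = 8*exp(5*t/2)/125 - 8/125

The Itô integral of a deterministic integrand f(s) has mean 0 because each increment f(s) * (B_{s+ds} - B_s) has mean 0. By the Itô isometry:
  Var( int_0^t f(s) dB_s ) = E[ (int_0^t f(s) dB_s)^2 ] = int_0^t f(s)^2 ds.
Here f(s) = 2*exp(5*s/4)/5, so f(s)^2 = 4*exp(5*s/2)/25. Integrate:
  int_0^t (4*exp(5*s/2)/25) ds = 8*exp(5*t/2)/125 - 8/125.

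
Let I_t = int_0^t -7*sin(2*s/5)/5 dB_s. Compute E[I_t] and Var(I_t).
E[I_t] = 0; Var(I_t) = 49*t/50 - 49*sin(4*t/5)/40

The Itô integral of a deterministic integrand f(s) has mean 0 because each increment f(s) * (B_{s+ds} - B_s) has mean 0. By the Itô isometry:
  Var( int_0^t f(s) dB_s ) = E[ (int_0^t f(s) dB_s)^2 ] = int_0^t f(s)^2 ds.
Here f(s) = -7*sin(2*s/5)/5, so f(s)^2 = 49*sin(2*s/5)^2/25. Integrate:
  int_0^t (49*sin(2*s/5)^2/25) ds = 49*t/50 - 49*sin(4*t/5)/40.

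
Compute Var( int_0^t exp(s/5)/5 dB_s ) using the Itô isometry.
Var = exp(2*t/5)/10 - 1/10

The Itô integral of a deterministic integrand f(s) has mean 0 because each increment f(s) * (B_{s+ds} - B_s) has mean 0. By the Itô isometry:
  Var( int_0^t f(s) dB_s ) = E[ (int_0^t f(s) dB_s)^2 ] = int_0^t f(s)^2 ds.
Here f(s) = exp(s/5)/5, so f(s)^2 = exp(2*s/5)/25. Integrate:
  int_0^t (exp(2*s/5)/25) ds = exp(2*t/5)/10 - 1/10.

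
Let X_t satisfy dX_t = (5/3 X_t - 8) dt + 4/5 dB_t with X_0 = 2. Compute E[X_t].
E[X_t] = 24/5 - 14*exp(5*t/3)/5

Taking expectations and using E[dB_t] = 0, the mean m(t) = E[X_t] satisfies the ODE m'(t) = a m(t) + b with m(0) = x_0. With a = 5/3, b = -8, x_0 = 2, the solution is
  m(t) = x_0 * exp(a t) + (b/a) * (exp(a t) - 1)
       = 2 * exp((5/3) t) + ((-8)/(5/3)) * (exp((5/3) t) - 1)
       = 24/5 - 14*exp(5*t/3)/5.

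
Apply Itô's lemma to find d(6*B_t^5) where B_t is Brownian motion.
d(6*B_t^5) = (60*B_t^3) dt + (30*B_t^4) dB_t

Itô's formula for f(B_t) gives d f(B_t) = f'(B_t) dB_t + (1/2) f''(B_t) dt. Compute derivatives of f(x) = 6*x^5:
  f'(x)  = 30*x^4
  f''(x) = 120*x^3
Substitute x = B_t and multiply the f'' term by 1/2:
  drift     = (1/2) * (120*x^3) evaluated at B_t = 60*B_t^3
  diffusion = (30*x^4) evaluated at B_t = 30*B_t^4
Therefore d(6*B_t^5) = (60*B_t^3) dt + (30*B_t^4) dB_t.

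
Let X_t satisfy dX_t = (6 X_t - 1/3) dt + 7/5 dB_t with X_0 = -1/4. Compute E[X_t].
E[X_t] = 1/18 - 11*exp(6*t)/36

Taking expectations and using E[dB_t] = 0, the mean m(t) = E[X_t] satisfies the ODE m'(t) = a m(t) + b with m(0) = x_0. With a = 6, b = -1/3, x_0 = -1/4, the solution is
  m(t) = x_0 * exp(a t) + (b/a) * (exp(a t) - 1)
       = (-1/4) * exp(6 t) + ((-1/3)/6) * (exp(6 t) - 1)
       = 1/18 - 11*exp(6*t)/36.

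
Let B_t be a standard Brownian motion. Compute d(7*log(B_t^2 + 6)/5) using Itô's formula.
d(7*log(B_t^2 + 6)/5) = (7*(6 - B_t^2)/(5*(B_t^2 + 6)^2)) dt + (14*B_t/(5*(B_t^2 + 6))) dB_t

Itô's formula for f(B_t) gives d f(B_t) = f'(B_t) dB_t + (1/2) f''(B_t) dt. Compute derivatives of f(x) = 7*log(x^2 + 6)/5:
  f'(x)  = 14*x/(5*(x^2 + 6))
  f''(x) = 14*(6 - x^2)/(5*(x^2 + 6)^2)
Substitute x = B_t and multiply the f'' term by 1/2:
  drift     = (1/2) * (14*(6 - x^2)/(5*(x^2 + 6)^2)) evaluated at B_t = 7*(6 - B_t^2)/(5*(B_t^2 + 6)^2)
  diffusion = (14*x/(5*(x^2 + 6))) evaluated at B_t = 14*B_t/(5*(B_t^2 + 6))
Therefore d(7*log(B_t^2 + 6)/5) = (7*(6 - B_t^2)/(5*(B_t^2 + 6)^2)) dt + (14*B_t/(5*(B_t^2 + 6))) dB_t.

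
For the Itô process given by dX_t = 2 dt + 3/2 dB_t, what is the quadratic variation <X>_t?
<X>_t = 9*t/4

For an Itô process dX_t = a(t) dt + b(t) dB_t, the quadratic variation is <X>_t = int_0^t b(s)^2 ds (the drift term does not contribute). Here b(s) = 3/2, so
  b(s)^2 = 9/4.
Integrating from 0 to t:
  <X>_t = int_0^t (9/4) ds = 9*t/4.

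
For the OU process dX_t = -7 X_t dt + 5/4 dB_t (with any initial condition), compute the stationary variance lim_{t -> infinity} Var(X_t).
lim Var(X_t) = 25/224

The OU SDE dX = -theta X dt + sigma dB admits the integrating factor exp(theta t): d(exp(theta t) X_t) = sigma exp(theta t) dB_t. Integrating from 0 to t gives X_t = x_0 * exp(-theta t) + sigma * int_0^t exp(-theta (t-s)) dB_s for any initial x_0. The Itô integral has variance (by the Itô isometry) sigma^2 * int_0^t exp(-2 theta (t - s)) ds = sigma^2 * (1 - exp(-2 theta t)) / (2 theta), independent of x_0.
With theta = 7, sigma = 5/4:
  Var(X_t) = (5/4)^2 * (1 - exp(-2*7 t)) / (2 * 7) = 25/224 - 25*exp(-14*t)/224.
As t -> infinity, exp(-2*7 t) -> 0, so the stationary variance is sigma^2 / (2 theta) = 25/224.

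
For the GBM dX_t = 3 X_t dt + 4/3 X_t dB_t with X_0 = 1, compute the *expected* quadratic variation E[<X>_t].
E[<X>_t] = 8*exp(70*t/9)/35 - 8/35

<X>_t = int_0^t ((4/3) * X_s)^2 ds. Taking expectation inside the integral: E[<X>_t] = (4/3)^2 * int_0^t E[X_s^2] ds. For GBM, E[X_s^2] = x_0^2 * exp((2 mu + sigma^2) s). Integrating:
  E[<X>_t] = (4/3)^2 * 1^2 * (exp((2*3 + (4/3)^2) t) - 1) / (2*3 + (4/3)^2)
           = (4/3)^2 * 1^2 * (exp((70/9) t) - 1) / (70/9) = 8*exp(70*t/9)/35 - 8/35.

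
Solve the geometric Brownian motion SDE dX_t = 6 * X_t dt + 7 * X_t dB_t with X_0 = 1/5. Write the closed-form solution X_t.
X_t = 1/5 * exp((-37/2) * t + (7) * B_t)

For GBM dX = mu X dt + sigma X dB with X_0 = x_0, apply Itô to Y = log X: dY = (mu - sigma^2/2) dt + sigma dB, so Y_t = log(x_0) + (mu - sigma^2/2) t + sigma B_t and hence X_t = x_0 * exp((mu - sigma^2/2) t + sigma B_t).
With mu = 6, sigma = 7, x_0 = 1/5, this gives:
  X_t = 1/5 * exp((-37/2) * t + (7) * B_t).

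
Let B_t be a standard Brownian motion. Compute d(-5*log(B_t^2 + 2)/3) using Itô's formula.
d(-5*log(B_t^2 + 2)/3) = (5*(B_t^2 - 2)/(3*(B_t^2 + 2)^2)) dt + (-10*B_t/(3*B_t^2 + 6)) dB_t

Itô's formula for f(B_t) gives d f(B_t) = f'(B_t) dB_t + (1/2) f''(B_t) dt. Compute derivatives of f(x) = -5*log(x^2 + 2)/3:
  f'(x)  = -10*x/(3*x^2 + 6)
  f''(x) = 10*(x^2 - 2)/(3*(x^2 + 2)^2)
Substitute x = B_t and multiply the f'' term by 1/2:
  drift     = (1/2) * (10*(x^2 - 2)/(3*(x^2 + 2)^2)) evaluated at B_t = 5*(B_t^2 - 2)/(3*(B_t^2 + 2)^2)
  diffusion = (-10*x/(3*x^2 + 6)) evaluated at B_t = -10*B_t/(3*B_t^2 + 6)
Therefore d(-5*log(B_t^2 + 2)/3) = (5*(B_t^2 - 2)/(3*(B_t^2 + 2)^2)) dt + (-10*B_t/(3*B_t^2 + 6)) dB_t.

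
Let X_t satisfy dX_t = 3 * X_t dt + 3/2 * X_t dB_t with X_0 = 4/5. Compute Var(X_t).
Var(X_t) = 16*(exp(9*t/4) - 1)*exp(6*t)/25

For GBM dX = mu X dt + sigma X dB with X_0 = x_0, apply Itô to Y = log X: dY = (mu - sigma^2/2) dt + sigma dB, so Y_t = log(x_0) + (mu - sigma^2/2) t + sigma B_t and hence X_t = x_0 * exp((mu - sigma^2/2) t + sigma B_t).
With mu = 3, sigma = 3/2, x_0 = 4/5, this gives:
  X_t = 4/5 * exp((15/8) * t + (3/2) * B_t).
Since sigma*B_t ~ Normal(0, sigma^2 t), E[exp(sigma*B_t)] = exp(sigma^2 t / 2); so E[X_t] = x_0 * exp((mu - sigma^2/2) t) * exp(sigma^2 t / 2) = x_0 * exp(mu t) = 4*exp(3*t)/5.
Var(X_t) = E[X_t^2] - (E[X_t])^2 = x_0^2 * exp(2 mu t) * (exp(sigma^2 t) - 1) = 16*(exp(9*t/4) - 1)*exp(6*t)/25.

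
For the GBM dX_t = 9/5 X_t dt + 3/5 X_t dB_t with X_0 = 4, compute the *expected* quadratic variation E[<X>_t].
E[<X>_t] = 16*exp(99*t/25)/11 - 16/11

<X>_t = int_0^t ((3/5) * X_s)^2 ds. Taking expectation inside the integral: E[<X>_t] = (3/5)^2 * int_0^t E[X_s^2] ds. For GBM, E[X_s^2] = x_0^2 * exp((2 mu + sigma^2) s). Integrating:
  E[<X>_t] = (3/5)^2 * 4^2 * (exp((2*(9/5) + (3/5)^2) t) - 1) / (2*(9/5) + (3/5)^2)
           = (3/5)^2 * 4^2 * (exp((99/25) t) - 1) / (99/25) = 16*exp(99*t/25)/11 - 16/11.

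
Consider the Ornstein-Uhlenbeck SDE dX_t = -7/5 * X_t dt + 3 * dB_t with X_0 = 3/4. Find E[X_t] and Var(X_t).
E[X_t] = 3*exp(-7*t/5)/4; Var(X_t) = 45/14 - 45*exp(-14*t/5)/14

The OU SDE dX = -theta X dt + sigma dB admits the integrating factor exp(theta t): d(exp(theta t) X_t) = sigma exp(theta t) dB_t. Integrating from 0 to t:
  X_t = x_0 * exp(-theta t) + sigma * int_0^t exp(-theta (t-s)) dB_s.
The Itô integral has mean 0 and (by the Itô isometry) variance sigma^2 * int_0^t exp(-2 theta (t - s)) ds = sigma^2 * (1 - exp(-2 theta t)) / (2 theta).
With theta = 7/5, sigma = 3, x_0 = 3/4:
  E[X_t] = 3/4 * exp(-7/5 t) = 3*exp(-7*t/5)/4
  Var(X_t) = (3)^2 * (1 - exp(-2*7/5 t)) / (2 * 7/5) = 45/14 - 45*exp(-14*t/5)/14.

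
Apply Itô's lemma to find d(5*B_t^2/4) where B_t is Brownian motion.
d(5*B_t^2/4) = (5/4) dt + (5*B_t/2) dB_t

Itô's formula for f(B_t) gives d f(B_t) = f'(B_t) dB_t + (1/2) f''(B_t) dt. Compute derivatives of f(x) = 5*x^2/4:
  f'(x)  = 5*x/2
  f''(x) = 5/2
Substitute x = B_t and multiply the f'' term by 1/2:
  drift     = (1/2) * (5/2) evaluated at B_t = 5/4
  diffusion = (5*x/2) evaluated at B_t = 5*B_t/2
Therefore d(5*B_t^2/4) = (5/4) dt + (5*B_t/2) dB_t.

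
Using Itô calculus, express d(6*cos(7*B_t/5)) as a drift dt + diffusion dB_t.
d(6*cos(7*B_t/5)) = (-147*cos(7*B_t/5)/25) dt + (-42*sin(7*B_t/5)/5) dB_t

Itô's formula for f(B_t) gives d f(B_t) = f'(B_t) dB_t + (1/2) f''(B_t) dt. Compute derivatives of f(x) = 6*cos(7*x/5):
  f'(x)  = -42*sin(7*x/5)/5
  f''(x) = -294*cos(7*x/5)/25
Substitute x = B_t and multiply the f'' term by 1/2:
  drift     = (1/2) * (-294*cos(7*x/5)/25) evaluated at B_t = -147*cos(7*B_t/5)/25
  diffusion = (-42*sin(7*x/5)/5) evaluated at B_t = -42*sin(7*B_t/5)/5
Therefore d(6*cos(7*B_t/5)) = (-147*cos(7*B_t/5)/25) dt + (-42*sin(7*B_t/5)/5) dB_t.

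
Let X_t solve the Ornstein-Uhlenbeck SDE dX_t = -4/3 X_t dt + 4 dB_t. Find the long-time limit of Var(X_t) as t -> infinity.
lim Var(X_t) = 6

The OU SDE dX = -theta X dt + sigma dB admits the integrating factor exp(theta t): d(exp(theta t) X_t) = sigma exp(theta t) dB_t. Integrating from 0 to t gives X_t = x_0 * exp(-theta t) + sigma * int_0^t exp(-theta (t-s)) dB_s for any initial x_0. The Itô integral has variance (by the Itô isometry) sigma^2 * int_0^t exp(-2 theta (t - s)) ds = sigma^2 * (1 - exp(-2 theta t)) / (2 theta), independent of x_0.
With theta = 4/3, sigma = 4:
  Var(X_t) = (4)^2 * (1 - exp(-2*4/3 t)) / (2 * 4/3) = 6 - 6*exp(-8*t/3).
As t -> infinity, exp(-2*4/3 t) -> 0, so the stationary variance is sigma^2 / (2 theta) = 6.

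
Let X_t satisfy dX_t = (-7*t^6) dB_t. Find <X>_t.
<X>_t = 49*t^13/13

For an Itô process dX_t = a(t) dt + b(t) dB_t, the quadratic variation is <X>_t = int_0^t b(s)^2 ds (the drift term does not contribute). Here b(s) = -7*s^6, so
  b(s)^2 = 49*s^12.
Integrating from 0 to t:
  <X>_t = int_0^t (49*s^12) ds = 49*t^13/13.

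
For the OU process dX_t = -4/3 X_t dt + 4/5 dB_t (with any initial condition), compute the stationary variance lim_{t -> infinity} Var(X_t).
lim Var(X_t) = 6/25

The OU SDE dX = -theta X dt + sigma dB admits the integrating factor exp(theta t): d(exp(theta t) X_t) = sigma exp(theta t) dB_t. Integrating from 0 to t gives X_t = x_0 * exp(-theta t) + sigma * int_0^t exp(-theta (t-s)) dB_s for any initial x_0. The Itô integral has variance (by the Itô isometry) sigma^2 * int_0^t exp(-2 theta (t - s)) ds = sigma^2 * (1 - exp(-2 theta t)) / (2 theta), independent of x_0.
With theta = 4/3, sigma = 4/5:
  Var(X_t) = (4/5)^2 * (1 - exp(-2*4/3 t)) / (2 * 4/3) = 6/25 - 6*exp(-8*t/3)/25.
As t -> infinity, exp(-2*4/3 t) -> 0, so the stationary variance is sigma^2 / (2 theta) = 6/25.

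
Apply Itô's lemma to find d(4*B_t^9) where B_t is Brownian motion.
d(4*B_t^9) = (144*B_t^7) dt + (36*B_t^8) dB_t

Itô's formula for f(B_t) gives d f(B_t) = f'(B_t) dB_t + (1/2) f''(B_t) dt. Compute derivatives of f(x) = 4*x^9:
  f'(x)  = 36*x^8
  f''(x) = 288*x^7
Substitute x = B_t and multiply the f'' term by 1/2:
  drift     = (1/2) * (288*x^7) evaluated at B_t = 144*B_t^7
  diffusion = (36*x^8) evaluated at B_t = 36*B_t^8
Therefore d(4*B_t^9) = (144*B_t^7) dt + (36*B_t^8) dB_t.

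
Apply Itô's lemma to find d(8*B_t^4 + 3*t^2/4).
d(8*B_t^4 + 3*t^2/4) = (48*B_t^2 + 3*t/2) dt + (32*B_t^3) dB_t

Itô's formula for f(t, x): d f(t, B_t) = (f_t + (1/2) f_xx) dt + f_x dB_t. Compute partials of f(t, x) = 3*t^2/4 + 8*x^4:
  f_t(t,x)  = 3*t/2
  f_x(t,x)  = 32*x^3
  f_xx(t,x) = 96*x^2
Assemble drift = f_t + (1/2) f_xx = 3*t/2 + 48*x^2 and diffusion = f_x = 32*x^3. Substituting x = B_t:
  d(8*B_t^4 + 3*t^2/4) = (48*B_t^2 + 3*t/2) dt + (32*B_t^3) dB_t.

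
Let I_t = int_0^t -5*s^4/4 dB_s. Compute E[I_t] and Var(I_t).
E[I_t] = 0; Var(I_t) = 25*t^9/144

The Itô integral of a deterministic integrand f(s) has mean 0 because each increment f(s) * (B_{s+ds} - B_s) has mean 0. By the Itô isometry:
  Var( int_0^t f(s) dB_s ) = E[ (int_0^t f(s) dB_s)^2 ] = int_0^t f(s)^2 ds.
Here f(s) = -5*s^4/4, so f(s)^2 = 25*s^8/16. Integrate:
  int_0^t (25*s^8/16) ds = 25*t^9/144.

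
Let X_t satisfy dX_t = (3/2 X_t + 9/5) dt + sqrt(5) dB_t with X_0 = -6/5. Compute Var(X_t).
Var(X_t) = 5*exp(3*t)/3 - 5/3

The variance V(t) = Var(X_t) satisfies V'(t) = 2 a V(t) + c^2 with V(0) = 0 (drift coefficient is linear in X, diffusion is constant). With a = 3/2, c = sqrt(5), the solution is
  V(t) = (c^2 / (2 a)) * (exp(2 a t) - 1)
       = (sqrt(5)^2 / (2*(3/2))) * (exp(3 t) - 1)
       = 5*exp(3*t)/3 - 5/3.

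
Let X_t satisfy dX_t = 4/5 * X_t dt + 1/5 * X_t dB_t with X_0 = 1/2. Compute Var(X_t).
Var(X_t) = (exp(t/25) - 1)*exp(8*t/5)/4

For GBM dX = mu X dt + sigma X dB with X_0 = x_0, apply Itô to Y = log X: dY = (mu - sigma^2/2) dt + sigma dB, so Y_t = log(x_0) + (mu - sigma^2/2) t + sigma B_t and hence X_t = x_0 * exp((mu - sigma^2/2) t + sigma B_t).
With mu = 4/5, sigma = 1/5, x_0 = 1/2, this gives:
  X_t = 1/2 * exp((39/50) * t + (1/5) * B_t).
Since sigma*B_t ~ Normal(0, sigma^2 t), E[exp(sigma*B_t)] = exp(sigma^2 t / 2); so E[X_t] = x_0 * exp((mu - sigma^2/2) t) * exp(sigma^2 t / 2) = x_0 * exp(mu t) = exp(4*t/5)/2.
Var(X_t) = E[X_t^2] - (E[X_t])^2 = x_0^2 * exp(2 mu t) * (exp(sigma^2 t) - 1) = (exp(t/25) - 1)*exp(8*t/5)/4.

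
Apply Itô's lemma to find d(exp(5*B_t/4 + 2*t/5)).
d(exp(5*B_t/4 + 2*t/5)) = (189*exp(5*B_t/4 + 2*t/5)/160) dt + (5*exp(5*B_t/4 + 2*t/5)/4) dB_t

Itô's formula for f(t, x): d f(t, B_t) = (f_t + (1/2) f_xx) dt + f_x dB_t. Compute partials of f(t, x) = exp(2*t/5 + 5*x/4):
  f_t(t,x)  = 2*exp(2*t/5 + 5*x/4)/5
  f_x(t,x)  = 5*exp(2*t/5 + 5*x/4)/4
  f_xx(t,x) = 25*exp(2*t/5 + 5*x/4)/16
Assemble drift = f_t + (1/2) f_xx = 189*exp(2*t/5 + 5*x/4)/160 and diffusion = f_x = 5*exp(2*t/5 + 5*x/4)/4. Substituting x = B_t:
  d(exp(5*B_t/4 + 2*t/5)) = (189*exp(5*B_t/4 + 2*t/5)/160) dt + (5*exp(5*B_t/4 + 2*t/5)/4) dB_t.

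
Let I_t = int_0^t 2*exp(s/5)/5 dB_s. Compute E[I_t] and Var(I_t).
E[I_t] = 0; Var(I_t) = 2*exp(2*t/5)/5 - 2/5

The Itô integral of a deterministic integrand f(s) has mean 0 because each increment f(s) * (B_{s+ds} - B_s) has mean 0. By the Itô isometry:
  Var( int_0^t f(s) dB_s ) = E[ (int_0^t f(s) dB_s)^2 ] = int_0^t f(s)^2 ds.
Here f(s) = 2*exp(s/5)/5, so f(s)^2 = 4*exp(2*s/5)/25. Integrate:
  int_0^t (4*exp(2*s/5)/25) ds = 2*exp(2*t/5)/5 - 2/5.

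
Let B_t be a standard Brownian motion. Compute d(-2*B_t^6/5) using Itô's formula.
d(-2*B_t^6/5) = (-6*B_t^4) dt + (-12*B_t^5/5) dB_t

Itô's formula for f(B_t) gives d f(B_t) = f'(B_t) dB_t + (1/2) f''(B_t) dt. Compute derivatives of f(x) = -2*x^6/5:
  f'(x)  = -12*x^5/5
  f''(x) = -12*x^4
Substitute x = B_t and multiply the f'' term by 1/2:
  drift     = (1/2) * (-12*x^4) evaluated at B_t = -6*B_t^4
  diffusion = (-12*x^5/5) evaluated at B_t = -12*B_t^5/5
Therefore d(-2*B_t^6/5) = (-6*B_t^4) dt + (-12*B_t^5/5) dB_t.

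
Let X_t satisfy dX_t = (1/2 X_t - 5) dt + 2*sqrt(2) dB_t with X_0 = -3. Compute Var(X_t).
Var(X_t) = 8*exp(t) - 8

The variance V(t) = Var(X_t) satisfies V'(t) = 2 a V(t) + c^2 with V(0) = 0 (drift coefficient is linear in X, diffusion is constant). With a = 1/2, c = 2*sqrt(2), the solution is
  V(t) = (c^2 / (2 a)) * (exp(2 a t) - 1)
       = ((2*sqrt(2))^2 / (2*(1/2))) * (exp(1 t) - 1)
       = 8*exp(t) - 8.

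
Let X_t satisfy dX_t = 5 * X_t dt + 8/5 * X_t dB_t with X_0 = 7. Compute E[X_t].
E[X_t] = 7*exp(5*t)

For GBM dX = mu X dt + sigma X dB with X_0 = x_0, apply Itô to Y = log X: dY = (mu - sigma^2/2) dt + sigma dB, so Y_t = log(x_0) + (mu - sigma^2/2) t + sigma B_t and hence X_t = x_0 * exp((mu - sigma^2/2) t + sigma B_t).
With mu = 5, sigma = 8/5, x_0 = 7, this gives:
  X_t = 7 * exp((93/25) * t + (8/5) * B_t).
Since sigma*B_t ~ Normal(0, sigma^2 t), E[exp(sigma*B_t)] = exp(sigma^2 t / 2); so E[X_t] = x_0 * exp((mu - sigma^2/2) t) * exp(sigma^2 t / 2) = x_0 * exp(mu t) = 7*exp(5*t).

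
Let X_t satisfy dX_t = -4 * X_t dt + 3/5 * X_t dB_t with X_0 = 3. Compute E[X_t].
E[X_t] = 3*exp(-4*t)

For GBM dX = mu X dt + sigma X dB with X_0 = x_0, apply Itô to Y = log X: dY = (mu - sigma^2/2) dt + sigma dB, so Y_t = log(x_0) + (mu - sigma^2/2) t + sigma B_t and hence X_t = x_0 * exp((mu - sigma^2/2) t + sigma B_t).
With mu = -4, sigma = 3/5, x_0 = 3, this gives:
  X_t = 3 * exp((-209/50) * t + (3/5) * B_t).
Since sigma*B_t ~ Normal(0, sigma^2 t), E[exp(sigma*B_t)] = exp(sigma^2 t / 2); so E[X_t] = x_0 * exp((mu - sigma^2/2) t) * exp(sigma^2 t / 2) = x_0 * exp(mu t) = 3*exp(-4*t).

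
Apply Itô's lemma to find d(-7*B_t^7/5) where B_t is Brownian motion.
d(-7*B_t^7/5) = (-147*B_t^5/5) dt + (-49*B_t^6/5) dB_t

Itô's formula for f(B_t) gives d f(B_t) = f'(B_t) dB_t + (1/2) f''(B_t) dt. Compute derivatives of f(x) = -7*x^7/5:
  f'(x)  = -49*x^6/5
  f''(x) = -294*x^5/5
Substitute x = B_t and multiply the f'' term by 1/2:
  drift     = (1/2) * (-294*x^5/5) evaluated at B_t = -147*B_t^5/5
  diffusion = (-49*x^6/5) evaluated at B_t = -49*B_t^6/5
Therefore d(-7*B_t^7/5) = (-147*B_t^5/5) dt + (-49*B_t^6/5) dB_t.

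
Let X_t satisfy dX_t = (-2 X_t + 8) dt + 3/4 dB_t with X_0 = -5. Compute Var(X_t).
Var(X_t) = 9/64 - 9*exp(-4*t)/64

The variance V(t) = Var(X_t) satisfies V'(t) = 2 a V(t) + c^2 with V(0) = 0 (drift coefficient is linear in X, diffusion is constant). With a = -2, c = 3/4, the solution is
  V(t) = (c^2 / (2 a)) * (exp(2 a t) - 1)
       = ((3/4)^2 / (2*(-2))) * (exp((-4) t) - 1)
       = 9/64 - 9*exp(-4*t)/64.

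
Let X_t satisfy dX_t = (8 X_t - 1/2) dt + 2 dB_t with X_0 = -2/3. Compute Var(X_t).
Var(X_t) = exp(16*t)/4 - 1/4

The variance V(t) = Var(X_t) satisfies V'(t) = 2 a V(t) + c^2 with V(0) = 0 (drift coefficient is linear in X, diffusion is constant). With a = 8, c = 2, the solution is
  V(t) = (c^2 / (2 a)) * (exp(2 a t) - 1)
       = (2^2 / (2*8)) * (exp(16 t) - 1)
       = exp(16*t)/4 - 1/4.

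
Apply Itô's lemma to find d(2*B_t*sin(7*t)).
d(2*B_t*sin(7*t)) = (14*B_t*cos(7*t)) dt + (2*sin(7*t)) dB_t

Itô's formula for f(t, x): d f(t, B_t) = (f_t + (1/2) f_xx) dt + f_x dB_t. Compute partials of f(t, x) = 2*x*sin(7*t):
  f_t(t,x)  = 14*x*cos(7*t)
  f_x(t,x)  = 2*sin(7*t)
  f_xx(t,x) = 0
Assemble drift = f_t + (1/2) f_xx = 14*x*cos(7*t) and diffusion = f_x = 2*sin(7*t). Substituting x = B_t:
  d(2*B_t*sin(7*t)) = (14*B_t*cos(7*t)) dt + (2*sin(7*t)) dB_t.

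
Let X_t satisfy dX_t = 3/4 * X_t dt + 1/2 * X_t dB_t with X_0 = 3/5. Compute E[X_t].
E[X_t] = 3*exp(3*t/4)/5

For GBM dX = mu X dt + sigma X dB with X_0 = x_0, apply Itô to Y = log X: dY = (mu - sigma^2/2) dt + sigma dB, so Y_t = log(x_0) + (mu - sigma^2/2) t + sigma B_t and hence X_t = x_0 * exp((mu - sigma^2/2) t + sigma B_t).
With mu = 3/4, sigma = 1/2, x_0 = 3/5, this gives:
  X_t = 3/5 * exp((5/8) * t + (1/2) * B_t).
Since sigma*B_t ~ Normal(0, sigma^2 t), E[exp(sigma*B_t)] = exp(sigma^2 t / 2); so E[X_t] = x_0 * exp((mu - sigma^2/2) t) * exp(sigma^2 t / 2) = x_0 * exp(mu t) = 3*exp(3*t/4)/5.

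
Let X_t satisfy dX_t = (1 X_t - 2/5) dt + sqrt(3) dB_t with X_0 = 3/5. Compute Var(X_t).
Var(X_t) = 3*exp(2*t)/2 - 3/2

The variance V(t) = Var(X_t) satisfies V'(t) = 2 a V(t) + c^2 with V(0) = 0 (drift coefficient is linear in X, diffusion is constant). With a = 1, c = sqrt(3), the solution is
  V(t) = (c^2 / (2 a)) * (exp(2 a t) - 1)
       = (sqrt(3)^2 / (2*1)) * (exp(2 t) - 1)
       = 3*exp(2*t)/2 - 3/2.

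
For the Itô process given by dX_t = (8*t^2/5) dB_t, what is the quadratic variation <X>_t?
<X>_t = 64*t^5/125

For an Itô process dX_t = a(t) dt + b(t) dB_t, the quadratic variation is <X>_t = int_0^t b(s)^2 ds (the drift term does not contribute). Here b(s) = 8*s^2/5, so
  b(s)^2 = 64*s^4/25.
Integrating from 0 to t:
  <X>_t = int_0^t (64*s^4/25) ds = 64*t^5/125.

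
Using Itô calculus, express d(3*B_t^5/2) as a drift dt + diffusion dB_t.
d(3*B_t^5/2) = (15*B_t^3) dt + (15*B_t^4/2) dB_t

Itô's formula for f(B_t) gives d f(B_t) = f'(B_t) dB_t + (1/2) f''(B_t) dt. Compute derivatives of f(x) = 3*x^5/2:
  f'(x)  = 15*x^4/2
  f''(x) = 30*x^3
Substitute x = B_t and multiply the f'' term by 1/2:
  drift     = (1/2) * (30*x^3) evaluated at B_t = 15*B_t^3
  diffusion = (15*x^4/2) evaluated at B_t = 15*B_t^4/2
Therefore d(3*B_t^5/2) = (15*B_t^3) dt + (15*B_t^4/2) dB_t.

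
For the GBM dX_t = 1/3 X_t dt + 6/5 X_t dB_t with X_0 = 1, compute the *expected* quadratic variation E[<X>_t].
E[<X>_t] = 54*exp(158*t/75)/79 - 54/79

<X>_t = int_0^t ((6/5) * X_s)^2 ds. Taking expectation inside the integral: E[<X>_t] = (6/5)^2 * int_0^t E[X_s^2] ds. For GBM, E[X_s^2] = x_0^2 * exp((2 mu + sigma^2) s). Integrating:
  E[<X>_t] = (6/5)^2 * 1^2 * (exp((2*(1/3) + (6/5)^2) t) - 1) / (2*(1/3) + (6/5)^2)
           = (6/5)^2 * 1^2 * (exp((158/75) t) - 1) / (158/75) = 54*exp(158*t/75)/79 - 54/79.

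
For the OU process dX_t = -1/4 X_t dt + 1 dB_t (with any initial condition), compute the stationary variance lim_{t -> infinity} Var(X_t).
lim Var(X_t) = 2

The OU SDE dX = -theta X dt + sigma dB admits the integrating factor exp(theta t): d(exp(theta t) X_t) = sigma exp(theta t) dB_t. Integrating from 0 to t gives X_t = x_0 * exp(-theta t) + sigma * int_0^t exp(-theta (t-s)) dB_s for any initial x_0. The Itô integral has variance (by the Itô isometry) sigma^2 * int_0^t exp(-2 theta (t - s)) ds = sigma^2 * (1 - exp(-2 theta t)) / (2 theta), independent of x_0.
With theta = 1/4, sigma = 1:
  Var(X_t) = (1)^2 * (1 - exp(-2*1/4 t)) / (2 * 1/4) = 2 - 2*exp(-t/2).
As t -> infinity, exp(-2*1/4 t) -> 0, so the stationary variance is sigma^2 / (2 theta) = 2.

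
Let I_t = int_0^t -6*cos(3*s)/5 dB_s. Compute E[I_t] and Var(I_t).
E[I_t] = 0; Var(I_t) = 18*t/25 + 3*sin(6*t)/25

The Itô integral of a deterministic integrand f(s) has mean 0 because each increment f(s) * (B_{s+ds} - B_s) has mean 0. By the Itô isometry:
  Var( int_0^t f(s) dB_s ) = E[ (int_0^t f(s) dB_s)^2 ] = int_0^t f(s)^2 ds.
Here f(s) = -6*cos(3*s)/5, so f(s)^2 = 36*cos(3*s)^2/25. Integrate:
  int_0^t (36*cos(3*s)^2/25) ds = 18*t/25 + 3*sin(6*t)/25.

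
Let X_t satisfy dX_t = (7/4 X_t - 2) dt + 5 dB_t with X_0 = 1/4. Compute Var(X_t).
Var(X_t) = 50*exp(7*t/2)/7 - 50/7

The variance V(t) = Var(X_t) satisfies V'(t) = 2 a V(t) + c^2 with V(0) = 0 (drift coefficient is linear in X, diffusion is constant). With a = 7/4, c = 5, the solution is
  V(t) = (c^2 / (2 a)) * (exp(2 a t) - 1)
       = (5^2 / (2*(7/4))) * (exp((7/2) t) - 1)
       = 50*exp(7*t/2)/7 - 50/7.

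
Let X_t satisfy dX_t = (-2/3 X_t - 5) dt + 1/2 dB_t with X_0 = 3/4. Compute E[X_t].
E[X_t] = -15/2 + 33*exp(-2*t/3)/4

Taking expectations and using E[dB_t] = 0, the mean m(t) = E[X_t] satisfies the ODE m'(t) = a m(t) + b with m(0) = x_0. With a = -2/3, b = -5, x_0 = 3/4, the solution is
  m(t) = x_0 * exp(a t) + (b/a) * (exp(a t) - 1)
       = (3/4) * exp((-2/3) t) + ((-5)/(-2/3)) * (exp((-2/3) t) - 1)
       = -15/2 + 33*exp(-2*t/3)/4.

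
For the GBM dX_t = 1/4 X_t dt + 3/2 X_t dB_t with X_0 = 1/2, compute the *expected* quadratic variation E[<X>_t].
E[<X>_t] = 9*exp(11*t/4)/44 - 9/44

<X>_t = int_0^t ((3/2) * X_s)^2 ds. Taking expectation inside the integral: E[<X>_t] = (3/2)^2 * int_0^t E[X_s^2] ds. For GBM, E[X_s^2] = x_0^2 * exp((2 mu + sigma^2) s). Integrating:
  E[<X>_t] = (3/2)^2 * (1/2)^2 * (exp((2*(1/4) + (3/2)^2) t) - 1) / (2*(1/4) + (3/2)^2)
           = (3/2)^2 * (1/2)^2 * (exp((11/4) t) - 1) / (11/4) = 9*exp(11*t/4)/44 - 9/44.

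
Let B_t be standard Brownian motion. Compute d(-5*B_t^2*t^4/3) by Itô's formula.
d(-5*B_t^2*t^4/3) = (5*t^3*(-4*B_t^2 - t)/3) dt + (-10*B_t*t^4/3) dB_t

Itô's formula for f(t, x): d f(t, B_t) = (f_t + (1/2) f_xx) dt + f_x dB_t. Compute partials of f(t, x) = -5*t^4*x^2/3:
  f_t(t,x)  = -20*t^3*x^2/3
  f_x(t,x)  = -10*t^4*x/3
  f_xx(t,x) = -10*t^4/3
Assemble drift = f_t + (1/2) f_xx = 5*t^3*(-t - 4*x^2)/3 and diffusion = f_x = -10*t^4*x/3. Substituting x = B_t:
  d(-5*B_t^2*t^4/3) = (5*t^3*(-4*B_t^2 - t)/3) dt + (-10*B_t*t^4/3) dB_t.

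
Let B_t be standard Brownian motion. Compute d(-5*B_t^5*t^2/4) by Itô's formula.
d(-5*B_t^5*t^2/4) = (5*B_t^3*t*(-B_t^2 - 5*t)/2) dt + (-25*B_t^4*t^2/4) dB_t

Itô's formula for f(t, x): d f(t, B_t) = (f_t + (1/2) f_xx) dt + f_x dB_t. Compute partials of f(t, x) = -5*t^2*x^5/4:
  f_t(t,x)  = -5*t*x^5/2
  f_x(t,x)  = -25*t^2*x^4/4
  f_xx(t,x) = -25*t^2*x^3
Assemble drift = f_t + (1/2) f_xx = 5*t*x^3*(-5*t - x^2)/2 and diffusion = f_x = -25*t^2*x^4/4. Substituting x = B_t:
  d(-5*B_t^5*t^2/4) = (5*B_t^3*t*(-B_t^2 - 5*t)/2) dt + (-25*B_t^4*t^2/4) dB_t.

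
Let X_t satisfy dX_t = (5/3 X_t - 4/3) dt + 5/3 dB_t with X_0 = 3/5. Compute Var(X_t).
Var(X_t) = 5*exp(10*t/3)/6 - 5/6

The variance V(t) = Var(X_t) satisfies V'(t) = 2 a V(t) + c^2 with V(0) = 0 (drift coefficient is linear in X, diffusion is constant). With a = 5/3, c = 5/3, the solution is
  V(t) = (c^2 / (2 a)) * (exp(2 a t) - 1)
       = ((5/3)^2 / (2*(5/3))) * (exp((10/3) t) - 1)
       = 5*exp(10*t/3)/6 - 5/6.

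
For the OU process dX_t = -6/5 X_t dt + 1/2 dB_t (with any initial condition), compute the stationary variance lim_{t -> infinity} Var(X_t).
lim Var(X_t) = 5/48

The OU SDE dX = -theta X dt + sigma dB admits the integrating factor exp(theta t): d(exp(theta t) X_t) = sigma exp(theta t) dB_t. Integrating from 0 to t gives X_t = x_0 * exp(-theta t) + sigma * int_0^t exp(-theta (t-s)) dB_s for any initial x_0. The Itô integral has variance (by the Itô isometry) sigma^2 * int_0^t exp(-2 theta (t - s)) ds = sigma^2 * (1 - exp(-2 theta t)) / (2 theta), independent of x_0.
With theta = 6/5, sigma = 1/2:
  Var(X_t) = (1/2)^2 * (1 - exp(-2*6/5 t)) / (2 * 6/5) = 5/48 - 5*exp(-12*t/5)/48.
As t -> infinity, exp(-2*6/5 t) -> 0, so the stationary variance is sigma^2 / (2 theta) = 5/48.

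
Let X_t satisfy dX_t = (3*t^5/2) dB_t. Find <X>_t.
<X>_t = 9*t^11/44

For an Itô process dX_t = a(t) dt + b(t) dB_t, the quadratic variation is <X>_t = int_0^t b(s)^2 ds (the drift term does not contribute). Here b(s) = 3*s^5/2, so
  b(s)^2 = 9*s^10/4.
Integrating from 0 to t:
  <X>_t = int_0^t (9*s^10/4) ds = 9*t^11/44.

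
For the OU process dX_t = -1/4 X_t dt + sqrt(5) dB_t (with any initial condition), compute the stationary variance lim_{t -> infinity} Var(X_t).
lim Var(X_t) = 10

The OU SDE dX = -theta X dt + sigma dB admits the integrating factor exp(theta t): d(exp(theta t) X_t) = sigma exp(theta t) dB_t. Integrating from 0 to t gives X_t = x_0 * exp(-theta t) + sigma * int_0^t exp(-theta (t-s)) dB_s for any initial x_0. The Itô integral has variance (by the Itô isometry) sigma^2 * int_0^t exp(-2 theta (t - s)) ds = sigma^2 * (1 - exp(-2 theta t)) / (2 theta), independent of x_0.
With theta = 1/4, sigma = sqrt(5):
  Var(X_t) = (sqrt(5))^2 * (1 - exp(-2*1/4 t)) / (2 * 1/4) = 10 - 10*exp(-t/2).
As t -> infinity, exp(-2*1/4 t) -> 0, so the stationary variance is sigma^2 / (2 theta) = 10.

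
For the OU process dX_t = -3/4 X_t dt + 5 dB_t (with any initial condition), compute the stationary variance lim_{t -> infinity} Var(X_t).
lim Var(X_t) = 50/3

The OU SDE dX = -theta X dt + sigma dB admits the integrating factor exp(theta t): d(exp(theta t) X_t) = sigma exp(theta t) dB_t. Integrating from 0 to t gives X_t = x_0 * exp(-theta t) + sigma * int_0^t exp(-theta (t-s)) dB_s for any initial x_0. The Itô integral has variance (by the Itô isometry) sigma^2 * int_0^t exp(-2 theta (t - s)) ds = sigma^2 * (1 - exp(-2 theta t)) / (2 theta), independent of x_0.
With theta = 3/4, sigma = 5:
  Var(X_t) = (5)^2 * (1 - exp(-2*3/4 t)) / (2 * 3/4) = 50/3 - 50*exp(-3*t/2)/3.
As t -> infinity, exp(-2*3/4 t) -> 0, so the stationary variance is sigma^2 / (2 theta) = 50/3.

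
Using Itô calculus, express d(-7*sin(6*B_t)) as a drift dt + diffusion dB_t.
d(-7*sin(6*B_t)) = (126*sin(6*B_t)) dt + (-42*cos(6*B_t)) dB_t

Itô's formula for f(B_t) gives d f(B_t) = f'(B_t) dB_t + (1/2) f''(B_t) dt. Compute derivatives of f(x) = -7*sin(6*x):
  f'(x)  = -42*cos(6*x)
  f''(x) = 252*sin(6*x)
Substitute x = B_t and multiply the f'' term by 1/2:
  drift     = (1/2) * (252*sin(6*x)) evaluated at B_t = 126*sin(6*B_t)
  diffusion = (-42*cos(6*x)) evaluated at B_t = -42*cos(6*B_t)
Therefore d(-7*sin(6*B_t)) = (126*sin(6*B_t)) dt + (-42*cos(6*B_t)) dB_t.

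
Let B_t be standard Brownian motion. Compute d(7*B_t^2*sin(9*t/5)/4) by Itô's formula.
d(7*B_t^2*sin(9*t/5)/4) = (63*B_t^2*cos(9*t/5)/20 + 7*sin(9*t/5)/4) dt + (7*B_t*sin(9*t/5)/2) dB_t

Itô's formula for f(t, x): d f(t, B_t) = (f_t + (1/2) f_xx) dt + f_x dB_t. Compute partials of f(t, x) = 7*x^2*sin(9*t/5)/4:
  f_t(t,x)  = 63*x^2*cos(9*t/5)/20
  f_x(t,x)  = 7*x*sin(9*t/5)/2
  f_xx(t,x) = 7*sin(9*t/5)/2
Assemble drift = f_t + (1/2) f_xx = 63*x^2*cos(9*t/5)/20 + 7*sin(9*t/5)/4 and diffusion = f_x = 7*x*sin(9*t/5)/2. Substituting x = B_t:
  d(7*B_t^2*sin(9*t/5)/4) = (63*B_t^2*cos(9*t/5)/20 + 7*sin(9*t/5)/4) dt + (7*B_t*sin(9*t/5)/2) dB_t.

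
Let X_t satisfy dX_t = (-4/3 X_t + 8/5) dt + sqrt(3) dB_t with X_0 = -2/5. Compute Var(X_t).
Var(X_t) = 9/8 - 9*exp(-8*t/3)/8

The variance V(t) = Var(X_t) satisfies V'(t) = 2 a V(t) + c^2 with V(0) = 0 (drift coefficient is linear in X, diffusion is constant). With a = -4/3, c = sqrt(3), the solution is
  V(t) = (c^2 / (2 a)) * (exp(2 a t) - 1)
       = (sqrt(3)^2 / (2*(-4/3))) * (exp((-8/3) t) - 1)
       = 9/8 - 9*exp(-8*t/3)/8.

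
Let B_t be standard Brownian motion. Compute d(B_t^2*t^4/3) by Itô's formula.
d(B_t^2*t^4/3) = (t^3*(4*B_t^2 + t)/3) dt + (2*B_t*t^4/3) dB_t

Itô's formula for f(t, x): d f(t, B_t) = (f_t + (1/2) f_xx) dt + f_x dB_t. Compute partials of f(t, x) = t^4*x^2/3:
  f_t(t,x)  = 4*t^3*x^2/3
  f_x(t,x)  = 2*t^4*x/3
  f_xx(t,x) = 2*t^4/3
Assemble drift = f_t + (1/2) f_xx = t^3*(t + 4*x^2)/3 and diffusion = f_x = 2*t^4*x/3. Substituting x = B_t:
  d(B_t^2*t^4/3) = (t^3*(4*B_t^2 + t)/3) dt + (2*B_t*t^4/3) dB_t.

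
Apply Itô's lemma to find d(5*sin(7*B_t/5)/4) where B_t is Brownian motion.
d(5*sin(7*B_t/5)/4) = (-49*sin(7*B_t/5)/40) dt + (7*cos(7*B_t/5)/4) dB_t

Itô's formula for f(B_t) gives d f(B_t) = f'(B_t) dB_t + (1/2) f''(B_t) dt. Compute derivatives of f(x) = 5*sin(7*x/5)/4:
  f'(x)  = 7*cos(7*x/5)/4
  f''(x) = -49*sin(7*x/5)/20
Substitute x = B_t and multiply the f'' term by 1/2:
  drift     = (1/2) * (-49*sin(7*x/5)/20) evaluated at B_t = -49*sin(7*B_t/5)/40
  diffusion = (7*cos(7*x/5)/4) evaluated at B_t = 7*cos(7*B_t/5)/4
Therefore d(5*sin(7*B_t/5)/4) = (-49*sin(7*B_t/5)/40) dt + (7*cos(7*B_t/5)/4) dB_t.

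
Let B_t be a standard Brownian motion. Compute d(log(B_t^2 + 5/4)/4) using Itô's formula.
d(log(B_t^2 + 5/4)/4) = ((5 - 4*B_t^2)/(4*B_t^2 + 5)^2) dt + (2*B_t/(4*B_t^2 + 5)) dB_t

Itô's formula for f(B_t) gives d f(B_t) = f'(B_t) dB_t + (1/2) f''(B_t) dt. Compute derivatives of f(x) = log(x^2 + 5/4)/4:
  f'(x)  = 2*x/(4*x^2 + 5)
  f''(x) = 2*(5 - 4*x^2)/(4*x^2 + 5)^2
Substitute x = B_t and multiply the f'' term by 1/2:
  drift     = (1/2) * (2*(5 - 4*x^2)/(4*x^2 + 5)^2) evaluated at B_t = (5 - 4*B_t^2)/(4*B_t^2 + 5)^2
  diffusion = (2*x/(4*x^2 + 5)) evaluated at B_t = 2*B_t/(4*B_t^2 + 5)
Therefore d(log(B_t^2 + 5/4)/4) = ((5 - 4*B_t^2)/(4*B_t^2 + 5)^2) dt + (2*B_t/(4*B_t^2 + 5)) dB_t.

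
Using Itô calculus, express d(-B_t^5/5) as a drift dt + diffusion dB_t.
d(-B_t^5/5) = (-2*B_t^3) dt + (-B_t^4) dB_t

Itô's formula for f(B_t) gives d f(B_t) = f'(B_t) dB_t + (1/2) f''(B_t) dt. Compute derivatives of f(x) = -x^5/5:
  f'(x)  = -x^4
  f''(x) = -4*x^3
Substitute x = B_t and multiply the f'' term by 1/2:
  drift     = (1/2) * (-4*x^3) evaluated at B_t = -2*B_t^3
  diffusion = (-x^4) evaluated at B_t = -B_t^4
Therefore d(-B_t^5/5) = (-2*B_t^3) dt + (-B_t^4) dB_t.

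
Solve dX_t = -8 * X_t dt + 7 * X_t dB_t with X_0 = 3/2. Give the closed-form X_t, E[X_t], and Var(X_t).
X_t = 3/2 * exp((-65/2) t + (7) B_t); E[X_t] = 3*exp(-8*t)/2; Var(X_t) = (9*exp(49*t) - 9)*exp(-16*t)/4

For GBM dX = mu X dt + sigma X dB with X_0 = x_0, apply Itô to Y = log X: dY = (mu - sigma^2/2) dt + sigma dB, so Y_t = log(x_0) + (mu - sigma^2/2) t + sigma B_t and hence X_t = x_0 * exp((mu - sigma^2/2) t + sigma B_t).
With mu = -8, sigma = 7, x_0 = 3/2, this gives:
  X_t = 3/2 * exp((-65/2) * t + (7) * B_t).
Since sigma*B_t ~ Normal(0, sigma^2 t), E[exp(sigma*B_t)] = exp(sigma^2 t / 2); so E[X_t] = x_0 * exp((mu - sigma^2/2) t) * exp(sigma^2 t / 2) = x_0 * exp(mu t) = 3*exp(-8*t)/2.
Var(X_t) = E[X_t^2] - (E[X_t])^2 = x_0^2 * exp(2 mu t) * (exp(sigma^2 t) - 1) = (9*exp(49*t) - 9)*exp(-16*t)/4.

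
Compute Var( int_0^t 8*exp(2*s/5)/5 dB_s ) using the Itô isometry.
Var = 16*exp(4*t/5)/5 - 16/5

The Itô integral of a deterministic integrand f(s) has mean 0 because each increment f(s) * (B_{s+ds} - B_s) has mean 0. By the Itô isometry:
  Var( int_0^t f(s) dB_s ) = E[ (int_0^t f(s) dB_s)^2 ] = int_0^t f(s)^2 ds.
Here f(s) = 8*exp(2*s/5)/5, so f(s)^2 = 64*exp(4*s/5)/25. Integrate:
  int_0^t (64*exp(4*s/5)/25) ds = 16*exp(4*t/5)/5 - 16/5.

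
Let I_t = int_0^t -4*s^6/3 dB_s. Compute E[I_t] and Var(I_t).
E[I_t] = 0; Var(I_t) = 16*t^13/117

The Itô integral of a deterministic integrand f(s) has mean 0 because each increment f(s) * (B_{s+ds} - B_s) has mean 0. By the Itô isometry:
  Var( int_0^t f(s) dB_s ) = E[ (int_0^t f(s) dB_s)^2 ] = int_0^t f(s)^2 ds.
Here f(s) = -4*s^6/3, so f(s)^2 = 16*s^12/9. Integrate:
  int_0^t (16*s^12/9) ds = 16*t^13/117.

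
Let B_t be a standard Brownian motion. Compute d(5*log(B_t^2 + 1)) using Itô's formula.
d(5*log(B_t^2 + 1)) = (5*(1 - B_t^2)/(B_t^2 + 1)^2) dt + (10*B_t/(B_t^2 + 1)) dB_t

Itô's formula for f(B_t) gives d f(B_t) = f'(B_t) dB_t + (1/2) f''(B_t) dt. Compute derivatives of f(x) = 5*log(x^2 + 1):
  f'(x)  = 10*x/(x^2 + 1)
  f''(x) = 10*(1 - x^2)/(x^2 + 1)^2
Substitute x = B_t and multiply the f'' term by 1/2:
  drift     = (1/2) * (10*(1 - x^2)/(x^2 + 1)^2) evaluated at B_t = 5*(1 - B_t^2)/(B_t^2 + 1)^2
  diffusion = (10*x/(x^2 + 1)) evaluated at B_t = 10*B_t/(B_t^2 + 1)
Therefore d(5*log(B_t^2 + 1)) = (5*(1 - B_t^2)/(B_t^2 + 1)^2) dt + (10*B_t/(B_t^2 + 1)) dB_t.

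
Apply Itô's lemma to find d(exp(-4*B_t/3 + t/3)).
d(exp(-4*B_t/3 + t/3)) = (11*exp(-4*B_t/3 + t/3)/9) dt + (-4*exp(-4*B_t/3 + t/3)/3) dB_t

Itô's formula for f(t, x): d f(t, B_t) = (f_t + (1/2) f_xx) dt + f_x dB_t. Compute partials of f(t, x) = exp(t/3 - 4*x/3):
  f_t(t,x)  = exp(t/3 - 4*x/3)/3
  f_x(t,x)  = -4*exp(t/3 - 4*x/3)/3
  f_xx(t,x) = 16*exp(t/3 - 4*x/3)/9
Assemble drift = f_t + (1/2) f_xx = 11*exp(t/3 - 4*x/3)/9 and diffusion = f_x = -4*exp(t/3 - 4*x/3)/3. Substituting x = B_t:
  d(exp(-4*B_t/3 + t/3)) = (11*exp(-4*B_t/3 + t/3)/9) dt + (-4*exp(-4*B_t/3 + t/3)/3) dB_t.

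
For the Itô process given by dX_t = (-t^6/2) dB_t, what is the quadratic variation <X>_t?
<X>_t = t^13/52

For an Itô process dX_t = a(t) dt + b(t) dB_t, the quadratic variation is <X>_t = int_0^t b(s)^2 ds (the drift term does not contribute). Here b(s) = -s^6/2, so
  b(s)^2 = s^12/4.
Integrating from 0 to t:
  <X>_t = int_0^t (s^12/4) ds = t^13/52.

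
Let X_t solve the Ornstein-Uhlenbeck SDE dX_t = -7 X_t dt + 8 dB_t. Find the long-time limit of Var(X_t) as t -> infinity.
lim Var(X_t) = 32/7

The OU SDE dX = -theta X dt + sigma dB admits the integrating factor exp(theta t): d(exp(theta t) X_t) = sigma exp(theta t) dB_t. Integrating from 0 to t gives X_t = x_0 * exp(-theta t) + sigma * int_0^t exp(-theta (t-s)) dB_s for any initial x_0. The Itô integral has variance (by the Itô isometry) sigma^2 * int_0^t exp(-2 theta (t - s)) ds = sigma^2 * (1 - exp(-2 theta t)) / (2 theta), independent of x_0.
With theta = 7, sigma = 8:
  Var(X_t) = (8)^2 * (1 - exp(-2*7 t)) / (2 * 7) = 32/7 - 32*exp(-14*t)/7.
As t -> infinity, exp(-2*7 t) -> 0, so the stationary variance is sigma^2 / (2 theta) = 32/7.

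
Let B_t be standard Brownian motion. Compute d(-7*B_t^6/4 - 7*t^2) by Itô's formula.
d(-7*B_t^6/4 - 7*t^2) = (-105*B_t^4/4 - 14*t) dt + (-21*B_t^5/2) dB_t

Itô's formula for f(t, x): d f(t, B_t) = (f_t + (1/2) f_xx) dt + f_x dB_t. Compute partials of f(t, x) = -7*t^2 - 7*x^6/4:
  f_t(t,x)  = -14*t
  f_x(t,x)  = -21*x^5/2
  f_xx(t,x) = -105*x^4/2
Assemble drift = f_t + (1/2) f_xx = -14*t - 105*x^4/4 and diffusion = f_x = -21*x^5/2. Substituting x = B_t:
  d(-7*B_t^6/4 - 7*t^2) = (-105*B_t^4/4 - 14*t) dt + (-21*B_t^5/2) dB_t.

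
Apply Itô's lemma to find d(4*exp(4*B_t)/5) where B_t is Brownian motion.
d(4*exp(4*B_t)/5) = (32*exp(4*B_t)/5) dt + (16*exp(4*B_t)/5) dB_t

Itô's formula for f(B_t) gives d f(B_t) = f'(B_t) dB_t + (1/2) f''(B_t) dt. Compute derivatives of f(x) = 4*exp(4*x)/5:
  f'(x)  = 16*exp(4*x)/5
  f''(x) = 64*exp(4*x)/5
Substitute x = B_t and multiply the f'' term by 1/2:
  drift     = (1/2) * (64*exp(4*x)/5) evaluated at B_t = 32*exp(4*B_t)/5
  diffusion = (16*exp(4*x)/5) evaluated at B_t = 16*exp(4*B_t)/5
Therefore d(4*exp(4*B_t)/5) = (32*exp(4*B_t)/5) dt + (16*exp(4*B_t)/5) dB_t.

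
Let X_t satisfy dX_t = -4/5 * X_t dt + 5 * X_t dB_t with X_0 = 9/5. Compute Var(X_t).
Var(X_t) = (81*exp(25*t) - 81)*exp(-8*t/5)/25

For GBM dX = mu X dt + sigma X dB with X_0 = x_0, apply Itô to Y = log X: dY = (mu - sigma^2/2) dt + sigma dB, so Y_t = log(x_0) + (mu - sigma^2/2) t + sigma B_t and hence X_t = x_0 * exp((mu - sigma^2/2) t + sigma B_t).
With mu = -4/5, sigma = 5, x_0 = 9/5, this gives:
  X_t = 9/5 * exp((-133/10) * t + (5) * B_t).
Since sigma*B_t ~ Normal(0, sigma^2 t), E[exp(sigma*B_t)] = exp(sigma^2 t / 2); so E[X_t] = x_0 * exp((mu - sigma^2/2) t) * exp(sigma^2 t / 2) = x_0 * exp(mu t) = 9*exp(-4*t/5)/5.
Var(X_t) = E[X_t^2] - (E[X_t])^2 = x_0^2 * exp(2 mu t) * (exp(sigma^2 t) - 1) = (81*exp(25*t) - 81)*exp(-8*t/5)/25.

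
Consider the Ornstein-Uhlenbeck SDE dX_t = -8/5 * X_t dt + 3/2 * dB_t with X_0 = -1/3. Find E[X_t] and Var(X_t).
E[X_t] = -exp(-8*t/5)/3; Var(X_t) = 45/64 - 45*exp(-16*t/5)/64

The OU SDE dX = -theta X dt + sigma dB admits the integrating factor exp(theta t): d(exp(theta t) X_t) = sigma exp(theta t) dB_t. Integrating from 0 to t:
  X_t = x_0 * exp(-theta t) + sigma * int_0^t exp(-theta (t-s)) dB_s.
The Itô integral has mean 0 and (by the Itô isometry) variance sigma^2 * int_0^t exp(-2 theta (t - s)) ds = sigma^2 * (1 - exp(-2 theta t)) / (2 theta).
With theta = 8/5, sigma = 3/2, x_0 = -1/3:
  E[X_t] = -1/3 * exp(-8/5 t) = -exp(-8*t/5)/3
  Var(X_t) = (3/2)^2 * (1 - exp(-2*8/5 t)) / (2 * 8/5) = 45/64 - 45*exp(-16*t/5)/64.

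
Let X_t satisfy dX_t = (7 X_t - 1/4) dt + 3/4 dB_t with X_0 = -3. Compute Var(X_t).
Var(X_t) = 9*exp(14*t)/224 - 9/224

The variance V(t) = Var(X_t) satisfies V'(t) = 2 a V(t) + c^2 with V(0) = 0 (drift coefficient is linear in X, diffusion is constant). With a = 7, c = 3/4, the solution is
  V(t) = (c^2 / (2 a)) * (exp(2 a t) - 1)
       = ((3/4)^2 / (2*7)) * (exp(14 t) - 1)
       = 9*exp(14*t)/224 - 9/224.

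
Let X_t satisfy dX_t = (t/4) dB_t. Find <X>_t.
<X>_t = t^3/48

For an Itô process dX_t = a(t) dt + b(t) dB_t, the quadratic variation is <X>_t = int_0^t b(s)^2 ds (the drift term does not contribute). Here b(s) = s/4, so
  b(s)^2 = s^2/16.
Integrating from 0 to t:
  <X>_t = int_0^t (s^2/16) ds = t^3/48.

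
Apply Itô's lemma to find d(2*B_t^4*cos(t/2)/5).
d(2*B_t^4*cos(t/2)/5) = (B_t^2*(-B_t^2*sin(t/2) + 12*cos(t/2))/5) dt + (8*B_t^3*cos(t/2)/5) dB_t

Itô's formula for f(t, x): d f(t, B_t) = (f_t + (1/2) f_xx) dt + f_x dB_t. Compute partials of f(t, x) = 2*x^4*cos(t/2)/5:
  f_t(t,x)  = -x^4*sin(t/2)/5
  f_x(t,x)  = 8*x^3*cos(t/2)/5
  f_xx(t,x) = 24*x^2*cos(t/2)/5
Assemble drift = f_t + (1/2) f_xx = x^2*(-x^2*sin(t/2) + 12*cos(t/2))/5 and diffusion = f_x = 8*x^3*cos(t/2)/5. Substituting x = B_t:
  d(2*B_t^4*cos(t/2)/5) = (B_t^2*(-B_t^2*sin(t/2) + 12*cos(t/2))/5) dt + (8*B_t^3*cos(t/2)/5) dB_t.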